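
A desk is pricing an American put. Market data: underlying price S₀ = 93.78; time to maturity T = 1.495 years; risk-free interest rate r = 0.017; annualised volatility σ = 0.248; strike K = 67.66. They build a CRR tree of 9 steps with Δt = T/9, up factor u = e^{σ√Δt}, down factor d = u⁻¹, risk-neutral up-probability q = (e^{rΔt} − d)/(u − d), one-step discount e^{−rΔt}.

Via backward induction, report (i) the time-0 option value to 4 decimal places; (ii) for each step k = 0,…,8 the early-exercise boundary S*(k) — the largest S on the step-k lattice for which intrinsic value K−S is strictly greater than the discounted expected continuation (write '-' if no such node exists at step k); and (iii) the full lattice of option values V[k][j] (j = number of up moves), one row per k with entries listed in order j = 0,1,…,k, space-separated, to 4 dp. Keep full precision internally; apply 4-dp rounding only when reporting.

Δt=0.16611  u=1.10636  d=0.90386  q=0.48872  discount=0.99718
step 9 (expiry): payoffs max(K−S,0) = 29.8996 21.4399 11.0849 0.0000 0.0000 0.0000 0.0000 0.0000 0.0000 0.0000
step 8: (k=8,j=0): S=41.7767, (K−S)⁺=25.8833, hold=25.6925 ⇒ V=25.8833 exercise | (k=8,j=1): S=51.1361, (K−S)⁺=16.5239, hold=16.3331 ⇒ V=16.5239 exercise | (k=8,j=2): S=62.5925, (K−S)⁺=5.0675, hold=5.6516 ⇒ V=5.6516 continue | (k=8,j=3): S=76.6154, (K−S)⁺=0.0000, hold=0.0000 ⇒ V=0.0000 continue | (k=8,j=4): S=93.7800, (K−S)⁺=0.0000, hold=0.0000 ⇒ V=0.0000 continue | (k=8,j=5): S=114.7901, (K−S)⁺=0.0000, hold=0.0000 ⇒ V=0.0000 continue | (k=8,j=6): S=140.5072, (K−S)⁺=0.0000, hold=0.0000 ⇒ V=0.0000 continue | (k=8,j=7): S=171.9858, (K−S)⁺=0.0000, hold=0.0000 ⇒ V=0.0000 continue | (k=8,j=8): S=210.5167, (K−S)⁺=0.0000, hold=0.0000 ⇒ V=0.0000 continue  boundary S*=51.1361
step 7: (k=7,j=0): S=46.2201, (K−S)⁺=21.4399, hold=21.2491 ⇒ V=21.4399 exercise | (k=7,j=1): S=56.5751, (K−S)⁺=11.0849, hold=11.1788 ⇒ V=11.1788 continue | (k=7,j=2): S=69.2499, (K−S)⁺=0.0000, hold=2.8814 ⇒ V=2.8814 continue | (k=7,j=3): S=84.7643, (K−S)⁺=0.0000, hold=0.0000 ⇒ V=0.0000 continue | (k=7,j=4): S=103.7546, (K−S)⁺=0.0000, hold=0.0000 ⇒ V=0.0000 continue | (k=7,j=5): S=126.9993, (K−S)⁺=0.0000, hold=0.0000 ⇒ V=0.0000 continue | (k=7,j=6): S=155.4517, (K−S)⁺=0.0000, hold=0.0000 ⇒ V=0.0000 continue | (k=7,j=7): S=190.2784, (K−S)⁺=0.0000, hold=0.0000 ⇒ V=0.0000 continue  boundary S*=46.2201
step 6: (k=6,j=0): S=51.1361, (K−S)⁺=16.5239, hold=16.3788 ⇒ V=16.5239 exercise | (k=6,j=1): S=62.5925, (K−S)⁺=5.0675, hold=7.1036 ⇒ V=7.1036 continue | (k=6,j=2): S=76.6154, (K−S)⁺=0.0000, hold=1.4691 ⇒ V=1.4691 continue | (k=6,j=3): S=93.7800, (K−S)⁺=0.0000, hold=0.0000 ⇒ V=0.0000 continue | (k=6,j=4): S=114.7901, (K−S)⁺=0.0000, hold=0.0000 ⇒ V=0.0000 continue | (k=6,j=5): S=140.5072, (K−S)⁺=0.0000, hold=0.0000 ⇒ V=0.0000 continue | (k=6,j=6): S=171.9858, (K−S)⁺=0.0000, hold=0.0000 ⇒ V=0.0000 continue  boundary S*=51.1361
step 5: (k=5,j=0): S=56.5751, (K−S)⁺=11.0849, hold=11.8864 ⇒ V=11.8864 continue | (k=5,j=1): S=69.2499, (K−S)⁺=0.0000, hold=4.3376 ⇒ V=4.3376 continue | (k=5,j=2): S=84.7643, (K−S)⁺=0.0000, hold=0.7490 ⇒ V=0.7490 continue | (k=5,j=3): S=103.7546, (K−S)⁺=0.0000, hold=0.0000 ⇒ V=0.0000 continue | (k=5,j=4): S=126.9993, (K−S)⁺=0.0000, hold=0.0000 ⇒ V=0.0000 continue | (k=5,j=5): S=155.4517, (K−S)⁺=0.0000, hold=0.0000 ⇒ V=0.0000 continue  boundary S*=-
step 4: (k=4,j=0): S=62.5925, (K−S)⁺=5.0675, hold=8.1741 ⇒ V=8.1741 continue | (k=4,j=1): S=76.6154, (K−S)⁺=0.0000, hold=2.5765 ⇒ V=2.5765 continue | (k=4,j=2): S=93.7800, (K−S)⁺=0.0000, hold=0.3819 ⇒ V=0.3819 continue | (k=4,j=3): S=114.7901, (K−S)⁺=0.0000, hold=0.0000 ⇒ V=0.0000 continue | (k=4,j=4): S=140.5072, (K−S)⁺=0.0000, hold=0.0000 ⇒ V=0.0000 continue  boundary S*=-
step 3: (k=3,j=0): S=69.2499, (K−S)⁺=0.0000, hold=5.4231 ⇒ V=5.4231 continue | (k=3,j=1): S=84.7643, (K−S)⁺=0.0000, hold=1.4997 ⇒ V=1.4997 continue | (k=3,j=2): S=103.7546, (K−S)⁺=0.0000, hold=0.1947 ⇒ V=0.1947 continue | (k=3,j=3): S=126.9993, (K−S)⁺=0.0000, hold=0.0000 ⇒ V=0.0000 continue  boundary S*=-
step 2: (k=2,j=0): S=76.6154, (K−S)⁺=0.0000, hold=3.4958 ⇒ V=3.4958 continue | (k=2,j=1): S=93.7800, (K−S)⁺=0.0000, hold=0.8595 ⇒ V=0.8595 continue | (k=2,j=2): S=114.7901, (K−S)⁺=0.0000, hold=0.0993 ⇒ V=0.0993 continue  boundary S*=-
step 1: (k=1,j=0): S=84.7643, (K−S)⁺=0.0000, hold=2.2012 ⇒ V=2.2012 continue | (k=1,j=1): S=103.7546, (K−S)⁺=0.0000, hold=0.4866 ⇒ V=0.4866 continue  boundary S*=-
step 0: (k=0,j=0): S=93.7800, (K−S)⁺=0.0000, hold=1.3594 ⇒ V=1.3594 continue  boundary S*=-

price = 1.3594
boundary = - - - - - - 51.1361 46.2201 51.1361
tree:
1.3594
2.2012 0.4866
3.4958 0.8595 0.0993
5.4231 1.4997 0.1947 0.0000
8.1741 2.5765 0.3819 0.0000 0.0000
11.8864 4.3376 0.7490 0.0000 0.0000 0.0000
16.5239 7.1036 1.4691 0.0000 0.0000 0.0000 0.0000
21.4399 11.1788 2.8814 0.0000 0.0000 0.0000 0.0000 0.0000
25.8833 16.5239 5.6516 0.0000 0.0000 0.0000 0.0000 0.0000 0.0000
29.8996 21.4399 11.0849 0.0000 0.0000 0.0000 0.0000 0.0000 0.0000 0.0000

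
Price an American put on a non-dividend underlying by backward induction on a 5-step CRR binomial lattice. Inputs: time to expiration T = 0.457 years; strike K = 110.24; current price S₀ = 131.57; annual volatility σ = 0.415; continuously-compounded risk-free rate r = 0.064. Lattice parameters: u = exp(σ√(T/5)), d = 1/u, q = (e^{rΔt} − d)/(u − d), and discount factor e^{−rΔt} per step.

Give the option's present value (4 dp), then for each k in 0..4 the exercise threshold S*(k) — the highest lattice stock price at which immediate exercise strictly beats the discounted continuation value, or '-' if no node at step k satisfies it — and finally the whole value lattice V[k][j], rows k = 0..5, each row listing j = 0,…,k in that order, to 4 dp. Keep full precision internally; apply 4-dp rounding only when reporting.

price = 4.5281
boundary = - - - - 79.6531
tree:
4.5281
7.7093 1.2973
12.7770 2.5686 0.0000
20.3733 5.0859 0.0000 0.0000
30.5869 10.0702 0.0000 0.0000 0.0000
39.9791 19.9393 0.0000 0.0000 0.0000 0.0000

Δt=0.09140  u=1.13368  d=0.88209  q=0.49199  discount=0.99417
step 5 (expiry): payoffs max(K−S,0) = 39.9791 19.9393 0.0000 0.0000 0.0000 0.0000
step 4: (k=4,j=0): S=79.6531, (K−S)⁺=30.5869, hold=29.9439 ⇒ V=30.5869 exercise | (k=4,j=1): S=102.3717, (K−S)⁺=7.8683, hold=10.0702 ⇒ V=10.0702 continue | (k=4,j=2): S=131.5700, (K−S)⁺=0.0000, hold=0.0000 ⇒ V=0.0000 continue | (k=4,j=3): S=169.0963, (K−S)⁺=0.0000, hold=0.0000 ⇒ V=0.0000 continue | (k=4,j=4): S=217.3258, (K−S)⁺=0.0000, hold=0.0000 ⇒ V=0.0000 continue  boundary S*=79.6531
step 3: (k=3,j=0): S=90.3007, (K−S)⁺=19.9393, hold=20.3733 ⇒ V=20.3733 continue | (k=3,j=1): S=116.0562, (K−S)⁺=0.0000, hold=5.0859 ⇒ V=5.0859 continue | (k=3,j=2): S=149.1576, (K−S)⁺=0.0000, hold=0.0000 ⇒ V=0.0000 continue | (k=3,j=3): S=191.7002, (K−S)⁺=0.0000, hold=0.0000 ⇒ V=0.0000 continue  boundary S*=-
step 2: (k=2,j=0): S=102.3717, (K−S)⁺=7.8683, hold=12.7770 ⇒ V=12.7770 continue | (k=2,j=1): S=131.5700, (K−S)⁺=0.0000, hold=2.5686 ⇒ V=2.5686 continue | (k=2,j=2): S=169.0963, (K−S)⁺=0.0000, hold=0.0000 ⇒ V=0.0000 continue  boundary S*=-
step 1: (k=1,j=0): S=116.0562, (K−S)⁺=0.0000, hold=7.7093 ⇒ V=7.7093 continue | (k=1,j=1): S=149.1576, (K−S)⁺=0.0000, hold=1.2973 ⇒ V=1.2973 continue  boundary S*=-
step 0: (k=0,j=0): S=131.5700, (K−S)⁺=0.0000, hold=4.5281 ⇒ V=4.5281 continue  boundary S*=-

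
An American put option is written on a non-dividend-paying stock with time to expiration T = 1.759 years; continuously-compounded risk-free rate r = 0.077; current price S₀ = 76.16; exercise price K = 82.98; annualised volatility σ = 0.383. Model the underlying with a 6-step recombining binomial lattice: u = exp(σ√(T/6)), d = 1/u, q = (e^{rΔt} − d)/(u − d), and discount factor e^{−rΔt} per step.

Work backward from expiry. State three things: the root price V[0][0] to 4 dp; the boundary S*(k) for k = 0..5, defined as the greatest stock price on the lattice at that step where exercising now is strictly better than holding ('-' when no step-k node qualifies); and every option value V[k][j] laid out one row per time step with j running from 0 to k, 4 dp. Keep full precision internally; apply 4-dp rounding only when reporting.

Δt=0.29317, u=1.23044, d=0.81271, q=0.50300, disc=e^(-rΔt)=0.97768
k=6 terminal: V=max(K-S,0) → 61.0339 49.7539 32.6759 6.8200 0.0000 0.0000 0.0000
k=5: j=0 S=27.0034 intr=55.9766 cont=54.1244 V=55.9766[EX]; j=1 S=40.8829 intr=42.0971 cont=40.2449 V=42.0971[EX]; j=2 S=61.8964 intr=21.0836 cont=19.2314 V=21.0836[EX]; j=3 S=93.7106 intr=0.0000 cont=3.3139 V=3.3139[hold]; j=4 S=141.8771 intr=0.0000 cont=0.0000 V=0.0000[hold]; j=5 S=214.8007 intr=0.0000 cont=0.0000 V=0.0000[hold]  S*(5)=61.8964
k=4: j=0 S=33.2261 intr=49.7539 cont=47.9017 V=49.7539[EX]; j=1 S=50.3041 intr=32.6759 cont=30.8237 V=32.6759[EX]; j=2 S=76.1600 intr=6.8200 cont=11.8744 V=11.8744[hold]; j=3 S=115.3056 intr=0.0000 cont=1.6103 V=1.6103[hold]; j=4 S=174.5717 intr=0.0000 cont=0.0000 V=0.0000[hold]  S*(4)=50.3041
k=3: j=0 S=40.8829 intr=42.0971 cont=40.2449 V=42.0971[EX]; j=1 S=61.8964 intr=21.0836 cont=21.7171 V=21.7171[hold]; j=2 S=93.7106 intr=0.0000 cont=6.5618 V=6.5618[hold]; j=3 S=141.8771 intr=0.0000 cont=0.7824 V=0.7824[hold]  S*(3)=40.8829
k=2: j=0 S=50.3041 intr=32.6759 cont=31.1352 V=32.6759[EX]; j=1 S=76.1600 intr=6.8200 cont=13.7794 V=13.7794[hold]; j=2 S=115.3056 intr=0.0000 cont=3.5732 V=3.5732[hold]  S*(2)=50.3041
k=1: j=0 S=61.8964 intr=21.0836 cont=22.6539 V=22.6539[hold]; j=1 S=93.7106 intr=0.0000 cont=8.4528 V=8.4528[hold]  S*(1)=-
k=0: j=0 S=76.1600 intr=6.8200 cont=15.1646 V=15.1646[hold]  S*(0)=-

price = 15.1646
boundary = - - 50.3041 40.8829 50.3041 61.8964
tree:
15.1646
22.6539 8.4528
32.6759 13.7794 3.5732
42.0971 21.7171 6.5618 0.7824
49.7539 32.6759 11.8744 1.6103 0.0000
55.9766 42.0971 21.0836 3.3139 0.0000 0.0000
61.0339 49.7539 32.6759 6.8200 0.0000 0.0000 0.0000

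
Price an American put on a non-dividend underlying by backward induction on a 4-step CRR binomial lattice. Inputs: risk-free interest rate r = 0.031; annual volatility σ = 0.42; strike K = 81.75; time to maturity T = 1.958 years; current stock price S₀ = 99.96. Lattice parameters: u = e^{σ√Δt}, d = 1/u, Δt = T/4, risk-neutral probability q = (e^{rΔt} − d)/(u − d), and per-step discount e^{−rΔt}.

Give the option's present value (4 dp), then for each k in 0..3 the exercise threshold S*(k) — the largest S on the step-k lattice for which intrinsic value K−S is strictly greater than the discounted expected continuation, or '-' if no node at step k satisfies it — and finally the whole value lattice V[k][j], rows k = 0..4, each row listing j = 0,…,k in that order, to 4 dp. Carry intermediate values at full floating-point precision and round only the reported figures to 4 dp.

price = 11.8126
boundary = - - - 41.3975
tree:
11.8126
18.5177 4.1057
28.0522 7.6165 0.0000
40.3525 14.1295 0.0000 0.0000
50.8928 26.2118 0.0000 0.0000 0.0000

Δt=0.48950, u=1.34158, d=0.74539, q=0.45271, disc=e^(-rΔt)=0.98494
k=4 terminal: V=max(K-S,0) → 50.8928 26.2118 0.0000 0.0000 0.0000
k=3: j=0 S=41.3975 intr=40.3525 cont=39.1214 V=40.3525[EX]; j=1 S=74.5090 intr=7.2410 cont=14.1295 V=14.1295[hold]; j=2 S=134.1046 intr=0.0000 cont=0.0000 V=0.0000[hold]; j=3 S=241.3673 intr=0.0000 cont=0.0000 V=0.0000[hold]  S*(3)=41.3975
k=2: j=0 S=55.5382 intr=26.2118 cont=28.0522 V=28.0522[hold]; j=1 S=99.9600 intr=0.0000 cont=7.6165 V=7.6165[hold]; j=2 S=179.9124 intr=0.0000 cont=0.0000 V=0.0000[hold]  S*(2)=-
k=1: j=0 S=74.5090 intr=7.2410 cont=18.5177 V=18.5177[hold]; j=1 S=134.1046 intr=0.0000 cont=4.1057 V=4.1057[hold]  S*(1)=-
k=0: j=0 S=99.9600 intr=0.0000 cont=11.8126 V=11.8126[hold]  S*(0)=-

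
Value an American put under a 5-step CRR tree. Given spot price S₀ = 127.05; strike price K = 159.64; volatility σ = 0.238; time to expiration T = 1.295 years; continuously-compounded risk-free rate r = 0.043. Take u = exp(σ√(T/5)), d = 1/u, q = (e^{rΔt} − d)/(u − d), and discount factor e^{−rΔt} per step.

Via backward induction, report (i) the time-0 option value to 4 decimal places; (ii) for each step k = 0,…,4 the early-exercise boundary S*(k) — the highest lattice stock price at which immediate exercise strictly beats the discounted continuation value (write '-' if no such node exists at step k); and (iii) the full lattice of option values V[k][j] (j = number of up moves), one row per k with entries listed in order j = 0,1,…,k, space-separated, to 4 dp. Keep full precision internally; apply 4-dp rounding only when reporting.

price = 33.4339
boundary = - 112.5568 127.0500 112.5568 127.0500
tree:
33.4339
47.0832 21.3504
59.9232 32.5900 11.2660
71.2984 47.0832 19.5672 3.7203
81.3759 59.9232 32.5900 7.7706 0.0000
90.3039 71.2984 47.0832 16.2306 0.0000 0.0000

params: Δt=0.25900 u=1.12876 d=0.88592 q=0.51587 e^(-rΔt)=0.98892
t_5 payoffs: 90.3039 71.2984 47.0832 16.2306 0.0000 0.0000
t_4: node(4,0) S=78.2641 payoff=81.3759 vs cont=79.6079 → 81.3759 [stop]  node(4,1) S=99.7168 payoff=59.9232 vs cont=58.1551 → 59.9232 [stop]  node(4,2) S=127.0500 payoff=32.5900 vs cont=30.8220 → 32.5900 [stop]  node(4,3) S=161.8754 payoff=0.0000 vs cont=7.7706 → 7.7706 [wait]  node(4,4) S=206.2467 payoff=0.0000 vs cont=0.0000 → 0.0000 [wait]  ⇒ S*(4)=127.0500
t_3: node(3,0) S=88.3416 payoff=71.2984 vs cont=69.5303 → 71.2984 [stop]  node(3,1) S=112.5568 payoff=47.0832 vs cont=45.3152 → 47.0832 [stop]  node(3,2) S=143.4094 payoff=16.2306 vs cont=19.5672 → 19.5672 [wait]  node(3,3) S=182.7191 payoff=0.0000 vs cont=3.7203 → 3.7203 [wait]  ⇒ S*(3)=112.5568
t_2: node(2,0) S=99.7168 payoff=59.9232 vs cont=58.1551 → 59.9232 [stop]  node(2,1) S=127.0500 payoff=32.5900 vs cont=32.5242 → 32.5900 [stop]  node(2,2) S=161.8754 payoff=0.0000 vs cont=11.2660 → 11.2660 [wait]  ⇒ S*(2)=127.0500
t_1: node(1,0) S=112.5568 payoff=47.0832 vs cont=45.3152 → 47.0832 [stop]  node(1,1) S=143.4094 payoff=16.2306 vs cont=21.3504 → 21.3504 [wait]  ⇒ S*(1)=112.5568
t_0: node(0,0) S=127.0500 payoff=32.5900 vs cont=33.4339 → 33.4339 [wait]  ⇒ S*(0)=-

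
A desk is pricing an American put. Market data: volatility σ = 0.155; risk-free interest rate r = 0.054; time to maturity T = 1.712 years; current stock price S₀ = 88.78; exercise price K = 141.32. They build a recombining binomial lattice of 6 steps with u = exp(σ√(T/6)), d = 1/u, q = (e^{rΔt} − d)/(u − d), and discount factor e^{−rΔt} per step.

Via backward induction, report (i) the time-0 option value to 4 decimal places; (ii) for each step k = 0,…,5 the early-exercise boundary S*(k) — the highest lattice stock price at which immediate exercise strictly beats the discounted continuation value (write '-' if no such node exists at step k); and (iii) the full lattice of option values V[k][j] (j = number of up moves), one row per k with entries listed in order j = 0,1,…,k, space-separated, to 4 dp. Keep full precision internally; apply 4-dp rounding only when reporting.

Δt=0.28533  u=1.08632  d=0.92054  q=0.57297  discount=0.98471
step 6 (expiry): payoffs max(K−S,0) = 87.2982 77.5694 66.0885 52.5400 36.5515 17.6837 0.0000
step 5: (k=5,j=0): S=58.6849, (K−S)⁺=82.6351, hold=80.4743 ⇒ V=82.6351 exercise | (k=5,j=1): S=69.2535, (K−S)⁺=72.0665, hold=69.9057 ⇒ V=72.0665 exercise | (k=5,j=2): S=81.7255, (K−S)⁺=59.5945, hold=57.4338 ⇒ V=59.5945 exercise | (k=5,j=3): S=96.4435, (K−S)⁺=44.8765, hold=42.7158 ⇒ V=44.8765 exercise | (k=5,j=4): S=113.8121, (K−S)⁺=27.5079, hold=25.3472 ⇒ V=27.5079 exercise | (k=5,j=5): S=134.3086, (K−S)⁺=7.0114, hold=7.4359 ⇒ V=7.4359 continue  boundary S*=113.8121
step 4: (k=4,j=0): S=63.7506, (K−S)⁺=77.5694, hold=75.4086 ⇒ V=77.5694 exercise | (k=4,j=1): S=75.2315, (K−S)⁺=66.0885, hold=63.9277 ⇒ V=66.0885 exercise | (k=4,j=2): S=88.7800, (K−S)⁺=52.5400, hold=50.3792 ⇒ V=52.5400 exercise | (k=4,j=3): S=104.7685, (K−S)⁺=36.5515, hold=34.3908 ⇒ V=36.5515 exercise | (k=4,j=4): S=123.6363, (K−S)⁺=17.6837, hold=15.7624 ⇒ V=17.6837 exercise  boundary S*=123.6363
step 3: (k=3,j=0): S=69.2535, (K−S)⁺=72.0665, hold=69.9057 ⇒ V=72.0665 exercise | (k=3,j=1): S=81.7255, (K−S)⁺=59.5945, hold=57.4338 ⇒ V=59.5945 exercise | (k=3,j=2): S=96.4435, (K−S)⁺=44.8765, hold=42.7158 ⇒ V=44.8765 exercise | (k=3,j=3): S=113.8121, (K−S)⁺=27.5079, hold=25.3472 ⇒ V=27.5079 exercise  boundary S*=113.8121
step 2: (k=2,j=0): S=75.2315, (K−S)⁺=66.0885, hold=63.9277 ⇒ V=66.0885 exercise | (k=2,j=1): S=88.7800, (K−S)⁺=52.5400, hold=50.3792 ⇒ V=52.5400 exercise | (k=2,j=2): S=104.7685, (K−S)⁺=36.5515, hold=34.3908 ⇒ V=36.5515 exercise  boundary S*=104.7685
step 1: (k=1,j=0): S=81.7255, (K−S)⁺=59.5945, hold=57.4338 ⇒ V=59.5945 exercise | (k=1,j=1): S=96.4435, (K−S)⁺=44.8765, hold=42.7158 ⇒ V=44.8765 exercise  boundary S*=96.4435
step 0: (k=0,j=0): S=88.7800, (K−S)⁺=52.5400, hold=50.3792 ⇒ V=52.5400 exercise  boundary S*=88.7800

price = 52.5400
boundary = 88.7800 96.4435 104.7685 113.8121 123.6363 113.8121
tree:
52.5400
59.5945 44.8765
66.0885 52.5400 36.5515
72.0665 59.5945 44.8765 27.5079
77.5694 66.0885 52.5400 36.5515 17.6837
82.6351 72.0665 59.5945 44.8765 27.5079 7.4359
87.2982 77.5694 66.0885 52.5400 36.5515 17.6837 0.0000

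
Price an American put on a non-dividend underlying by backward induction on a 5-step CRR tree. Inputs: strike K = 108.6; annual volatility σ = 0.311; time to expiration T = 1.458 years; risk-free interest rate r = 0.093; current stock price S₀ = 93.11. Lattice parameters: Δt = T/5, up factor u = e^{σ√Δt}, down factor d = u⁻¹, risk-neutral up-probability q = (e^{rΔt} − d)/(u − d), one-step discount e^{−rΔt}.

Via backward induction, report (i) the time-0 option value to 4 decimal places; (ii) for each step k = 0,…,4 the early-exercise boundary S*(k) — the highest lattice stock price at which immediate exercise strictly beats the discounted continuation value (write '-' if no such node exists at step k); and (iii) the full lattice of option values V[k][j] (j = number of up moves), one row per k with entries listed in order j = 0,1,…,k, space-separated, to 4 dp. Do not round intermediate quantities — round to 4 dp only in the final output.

Δt=0.29160, u=1.18287, d=0.84540, q=0.53957, disc=e^(-rΔt)=0.97325
k=5 terminal: V=max(K-S,0) → 68.3914 52.3412 29.8844 0.0000 0.0000 0.0000
k=4: j=0 S=47.5614 intr=61.0386 cont=58.1331 V=61.0386[EX]; j=1 S=66.5465 intr=42.0535 cont=39.1479 V=42.0535[EX]; j=2 S=93.1100 intr=15.4900 cont=13.3914 V=15.4900[EX]; j=3 S=130.2768 intr=0.0000 cont=0.0000 V=0.0000[hold]; j=4 S=182.2796 intr=0.0000 cont=0.0000 V=0.0000[hold]  S*(4)=93.1100
k=3: j=0 S=56.2588 intr=52.3412 cont=49.4357 V=52.3412[EX]; j=1 S=78.7156 intr=29.8844 cont=26.9789 V=29.8844[EX]; j=2 S=110.1366 intr=0.0000 cont=6.9412 V=6.9412[hold]; j=3 S=154.1000 intr=0.0000 cont=0.0000 V=0.0000[hold]  S*(3)=78.7156
k=2: j=0 S=66.5465 intr=42.0535 cont=39.1479 V=42.0535[EX]; j=1 S=93.1100 intr=15.4900 cont=17.0365 V=17.0365[hold]; j=2 S=130.2768 intr=0.0000 cont=3.1104 V=3.1104[hold]  S*(2)=66.5465
k=1: j=0 S=78.7156 intr=29.8844 cont=27.7910 V=29.8844[EX]; j=1 S=110.1366 intr=0.0000 cont=9.2676 V=9.2676[hold]  S*(1)=78.7156
k=0: j=0 S=93.1100 intr=15.4900 cont=18.2582 V=18.2582[hold]  S*(0)=-

price = 18.2582
boundary = - 78.7156 66.5465 78.7156 93.1100
tree:
18.2582
29.8844 9.2676
42.0535 17.0365 3.1104
52.3412 29.8844 6.9412 0.0000
61.0386 42.0535 15.4900 0.0000 0.0000
68.3914 52.3412 29.8844 0.0000 0.0000 0.0000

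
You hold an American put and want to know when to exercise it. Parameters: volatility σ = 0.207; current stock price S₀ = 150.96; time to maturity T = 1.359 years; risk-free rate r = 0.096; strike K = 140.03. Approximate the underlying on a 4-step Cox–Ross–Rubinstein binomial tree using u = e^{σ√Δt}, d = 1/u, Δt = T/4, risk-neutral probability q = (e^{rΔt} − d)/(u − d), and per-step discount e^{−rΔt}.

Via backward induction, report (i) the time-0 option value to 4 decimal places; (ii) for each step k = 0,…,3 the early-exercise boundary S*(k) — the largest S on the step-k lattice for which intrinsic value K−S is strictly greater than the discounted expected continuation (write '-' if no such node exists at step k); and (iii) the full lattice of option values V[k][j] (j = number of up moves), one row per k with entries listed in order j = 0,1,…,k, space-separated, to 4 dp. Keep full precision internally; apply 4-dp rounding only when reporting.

Δt=0.33975  u=1.12824  d=0.88634  q=0.60693  discount=0.96791
step 4 (expiry): payoffs max(K−S,0) = 46.8634 21.4364 0.0000 0.0000 0.0000
step 3: (k=3,j=0): S=105.1140, (K−S)⁺=34.9160, hold=30.4224 ⇒ V=34.9160 exercise | (k=3,j=1): S=133.8017, (K−S)⁺=6.2283, hold=8.1557 ⇒ V=8.1557 continue | (k=3,j=2): S=170.3187, (K−S)⁺=0.0000, hold=0.0000 ⇒ V=0.0000 continue | (k=3,j=3): S=216.8019, (K−S)⁺=0.0000, hold=0.0000 ⇒ V=0.0000 continue  boundary S*=105.1140
step 2: (k=2,j=0): S=118.5936, (K−S)⁺=21.4364, hold=18.0751 ⇒ V=21.4364 exercise | (k=2,j=1): S=150.9600, (K−S)⁺=0.0000, hold=3.1029 ⇒ V=3.1029 continue | (k=2,j=2): S=192.1598, (K−S)⁺=0.0000, hold=0.0000 ⇒ V=0.0000 continue  boundary S*=118.5936
step 1: (k=1,j=0): S=133.8017, (K−S)⁺=6.2283, hold=9.9784 ⇒ V=9.9784 continue | (k=1,j=1): S=170.3187, (K−S)⁺=0.0000, hold=1.1805 ⇒ V=1.1805 continue  boundary S*=-
step 0: (k=0,j=0): S=150.9600, (K−S)⁺=0.0000, hold=4.4899 ⇒ V=4.4899 continue  boundary S*=-

price = 4.4899
boundary = - - 118.5936 105.1140
tree:
4.4899
9.9784 1.1805
21.4364 3.1029 0.0000
34.9160 8.1557 0.0000 0.0000
46.8634 21.4364 0.0000 0.0000 0.0000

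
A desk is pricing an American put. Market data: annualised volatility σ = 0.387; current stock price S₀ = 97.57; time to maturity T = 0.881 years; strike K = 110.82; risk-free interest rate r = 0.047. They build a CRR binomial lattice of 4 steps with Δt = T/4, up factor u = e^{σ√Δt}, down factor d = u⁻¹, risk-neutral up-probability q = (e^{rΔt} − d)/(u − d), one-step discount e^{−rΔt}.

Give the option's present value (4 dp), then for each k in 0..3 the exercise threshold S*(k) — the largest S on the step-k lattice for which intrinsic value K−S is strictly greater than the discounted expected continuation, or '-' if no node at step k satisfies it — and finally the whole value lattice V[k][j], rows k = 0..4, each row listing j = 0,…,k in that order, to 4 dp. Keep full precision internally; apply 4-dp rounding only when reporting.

params: Δt=0.22025 u=1.19916 d=0.83392 q=0.48321 e^(-rΔt)=0.98970
t_4 payoffs: 63.6348 42.9682 13.2500 0.0000 0.0000
t_3: node(3,0) S=56.5827 payoff=54.2373 vs cont=53.0960 → 54.2373 [stop]  node(3,1) S=81.3652 payoff=29.4548 vs cont=28.3135 → 29.4548 [stop]  node(3,2) S=117.0021 payoff=0.0000 vs cont=6.7770 → 6.7770 [wait]  node(3,3) S=168.2476 payoff=0.0000 vs cont=0.0000 → 0.0000 [wait]  ⇒ S*(3)=81.3652
t_2: node(2,0) S=67.8518 payoff=42.9682 vs cont=41.8270 → 42.9682 [stop]  node(2,1) S=97.5700 payoff=13.2500 vs cont=18.3062 → 18.3062 [wait]  node(2,2) S=140.3044 payoff=0.0000 vs cont=3.4662 → 3.4662 [wait]  ⇒ S*(2)=67.8518
t_1: node(1,0) S=81.3652 payoff=29.4548 vs cont=30.7316 → 30.7316 [wait]  node(1,1) S=117.0021 payoff=0.0000 vs cont=11.0207 → 11.0207 [wait]  ⇒ S*(1)=-
t_0: node(0,0) S=97.5700 payoff=13.2500 vs cont=20.9887 → 20.9887 [wait]  ⇒ S*(0)=-

price = 20.9887
boundary = - - 67.8518 81.3652
tree:
20.9887
30.7316 11.0207
42.9682 18.3062 3.4662
54.2373 29.4548 6.7770 0.0000
63.6348 42.9682 13.2500 0.0000 0.0000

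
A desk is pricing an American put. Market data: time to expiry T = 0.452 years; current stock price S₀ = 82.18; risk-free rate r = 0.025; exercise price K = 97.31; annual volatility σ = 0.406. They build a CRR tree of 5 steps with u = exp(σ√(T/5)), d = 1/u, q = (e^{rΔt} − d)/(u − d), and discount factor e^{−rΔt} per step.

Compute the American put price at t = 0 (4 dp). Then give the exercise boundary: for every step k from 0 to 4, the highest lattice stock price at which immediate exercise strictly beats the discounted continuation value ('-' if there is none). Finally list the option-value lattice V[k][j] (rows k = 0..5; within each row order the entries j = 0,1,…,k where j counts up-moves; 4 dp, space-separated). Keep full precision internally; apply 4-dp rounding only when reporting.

price = 18.5836
boundary = - - 64.3780 72.7364 82.1800
tree:
18.5836
25.2795 11.3814
32.9320 17.0677 5.2446
40.3300 24.5736 8.9765 1.2063
46.8778 32.9320 15.1300 2.3196 0.0000
52.6731 40.3300 24.5736 4.4603 0.0000 0.0000

Δt=0.09040, u=1.12983, d=0.88509, q=0.47876, disc=e^(-rΔt)=0.99774
k=5 terminal: V=max(K-S,0) → 52.6731 40.3300 24.5736 4.4603 0.0000 0.0000
k=4: j=0 S=50.4322 intr=46.8778 cont=46.6581 V=46.8778[EX]; j=1 S=64.3780 intr=32.9320 cont=32.7124 V=32.9320[EX]; j=2 S=82.1800 intr=15.1300 cont=14.9103 V=15.1300[EX]; j=3 S=104.9047 intr=0.0000 cont=2.3196 V=2.3196[hold]; j=4 S=133.9134 intr=0.0000 cont=0.0000 V=0.0000[hold]  S*(4)=82.1800
k=3: j=0 S=56.9800 intr=40.3300 cont=40.1103 V=40.3300[EX]; j=1 S=72.7364 intr=24.5736 cont=24.3540 V=24.5736[EX]; j=2 S=92.8497 intr=4.4603 cont=8.9765 V=8.9765[hold]; j=3 S=118.5249 intr=0.0000 cont=1.2063 V=1.2063[hold]  S*(3)=72.7364
k=2: j=0 S=64.3780 intr=32.9320 cont=32.7124 V=32.9320[EX]; j=1 S=82.1800 intr=15.1300 cont=17.0677 V=17.0677[hold]; j=2 S=104.9047 intr=0.0000 cont=5.2446 V=5.2446[hold]  S*(2)=64.3780
k=1: j=0 S=72.7364 intr=24.5736 cont=25.2795 V=25.2795[hold]; j=1 S=92.8497 intr=4.4603 cont=11.3814 V=11.3814[hold]  S*(1)=-
k=0: j=0 S=82.1800 intr=15.1300 cont=18.5836 V=18.5836[hold]  S*(0)=-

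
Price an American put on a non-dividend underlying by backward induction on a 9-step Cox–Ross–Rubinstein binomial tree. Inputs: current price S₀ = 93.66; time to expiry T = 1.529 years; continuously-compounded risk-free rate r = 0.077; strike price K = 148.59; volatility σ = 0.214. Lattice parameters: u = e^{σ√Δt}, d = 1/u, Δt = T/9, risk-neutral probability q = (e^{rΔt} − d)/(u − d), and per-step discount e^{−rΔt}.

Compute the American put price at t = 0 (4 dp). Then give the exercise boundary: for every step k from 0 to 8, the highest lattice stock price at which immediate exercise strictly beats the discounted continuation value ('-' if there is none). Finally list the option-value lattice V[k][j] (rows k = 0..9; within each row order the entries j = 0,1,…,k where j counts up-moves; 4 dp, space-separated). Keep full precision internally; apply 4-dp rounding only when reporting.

price = 54.9300
boundary = 93.6600 102.2966 111.7297 122.0326 111.7297 122.0326 111.7297 122.0326 133.2855
tree:
54.9300
62.8375 46.2934
70.0773 54.9300 36.8603
76.7060 62.8375 46.2934 26.5574
82.7749 70.0773 54.9300 36.8603 16.6168
88.3315 76.7060 62.8375 46.2934 26.5574 8.9616
93.4190 82.7749 70.0773 54.9300 36.8603 15.8119 3.6268
98.0769 88.3315 76.7060 62.8375 46.2934 26.5574 7.4856 0.5879
102.3416 93.4190 82.7749 70.0773 54.9300 36.8603 15.3045 1.3312 0.0000
106.2463 98.0769 88.3315 76.7060 62.8375 46.2934 26.5574 3.0139 0.0000 0.0000

params: Δt=0.16989 u=1.09221 d=0.91557 q=0.55251 e^(-rΔt)=0.98700
t_9 payoffs: 106.2463 98.0769 88.3315 76.7060 62.8375 46.2934 26.5574 3.0139 0.0000 0.0000
t_8: node(8,0) S=46.2484 payoff=102.3416 vs cont=100.4105 → 102.3416 [stop]  node(8,1) S=55.1710 payoff=93.4190 vs cont=91.4879 → 93.4190 [stop]  node(8,2) S=65.8151 payoff=82.7749 vs cont=80.8438 → 82.7749 [stop]  node(8,3) S=78.5127 payoff=70.0773 vs cont=68.1462 → 70.0773 [stop]  node(8,4) S=93.6600 payoff=54.9300 vs cont=52.9989 → 54.9300 [stop]  node(8,5) S=111.7297 payoff=36.8603 vs cont=34.9292 → 36.8603 [stop]  node(8,6) S=133.2855 payoff=15.3045 vs cont=13.3734 → 15.3045 [stop]  node(8,7) S=159.0001 payoff=0.0000 vs cont=1.3312 → 1.3312 [wait]  node(8,8) S=189.6758 payoff=0.0000 vs cont=0.0000 → 0.0000 [wait]  ⇒ S*(8)=133.2855
t_7: node(7,0) S=50.5131 payoff=98.0769 vs cont=96.1458 → 98.0769 [stop]  node(7,1) S=60.2585 payoff=88.3315 vs cont=86.4004 → 88.3315 [stop]  node(7,2) S=71.8840 payoff=76.7060 vs cont=74.7748 → 76.7060 [stop]  node(7,3) S=85.7525 payoff=62.8375 vs cont=60.9064 → 62.8375 [stop]  node(7,4) S=102.2966 payoff=46.2934 vs cont=44.3622 → 46.2934 [stop]  node(7,5) S=122.0326 payoff=26.5574 vs cont=24.6263 → 26.5574 [stop]  node(7,6) S=145.5761 payoff=3.0139 vs cont=7.4856 → 7.4856 [wait]  node(7,7) S=173.6619 payoff=0.0000 vs cont=0.5879 → 0.5879 [wait]  ⇒ S*(7)=122.0326
t_6: node(6,0) S=55.1710 payoff=93.4190 vs cont=91.4879 → 93.4190 [stop]  node(6,1) S=65.8151 payoff=82.7749 vs cont=80.8438 → 82.7749 [stop]  node(6,2) S=78.5127 payoff=70.0773 vs cont=68.1462 → 70.0773 [stop]  node(6,3) S=93.6600 payoff=54.9300 vs cont=52.9989 → 54.9300 [stop]  node(6,4) S=111.7297 payoff=36.8603 vs cont=34.9292 → 36.8603 [stop]  node(6,5) S=133.2855 payoff=15.3045 vs cont=15.8119 → 15.8119 [wait]  node(6,6) S=159.0001 payoff=0.0000 vs cont=3.6268 → 3.6268 [wait]  ⇒ S*(6)=111.7297
t_5: node(5,0) S=60.2585 payoff=88.3315 vs cont=86.4004 → 88.3315 [stop]  node(5,1) S=71.8840 payoff=76.7060 vs cont=74.7748 → 76.7060 [stop]  node(5,2) S=85.7525 payoff=62.8375 vs cont=60.9064 → 62.8375 [stop]  node(5,3) S=102.2966 payoff=46.2934 vs cont=44.3622 → 46.2934 [stop]  node(5,4) S=122.0326 payoff=26.5574 vs cont=24.9030 → 26.5574 [stop]  node(5,5) S=145.5761 payoff=3.0139 vs cont=8.9616 → 8.9616 [wait]  ⇒ S*(5)=122.0326
t_4: node(4,0) S=65.8151 payoff=82.7749 vs cont=80.8438 → 82.7749 [stop]  node(4,1) S=78.5127 payoff=70.0773 vs cont=68.1462 → 70.0773 [stop]  node(4,2) S=93.6600 payoff=54.9300 vs cont=52.9989 → 54.9300 [stop]  node(4,3) S=111.7297 payoff=36.8603 vs cont=34.9292 → 36.8603 [stop]  node(4,4) S=133.2855 payoff=15.3045 vs cont=16.6168 → 16.6168 [wait]  ⇒ S*(4)=111.7297
t_3: node(3,0) S=71.8840 payoff=76.7060 vs cont=74.7748 → 76.7060 [stop]  node(3,1) S=85.7525 payoff=62.8375 vs cont=60.9064 → 62.8375 [stop]  node(3,2) S=102.2966 payoff=46.2934 vs cont=44.3622 → 46.2934 [stop]  node(3,3) S=122.0326 payoff=26.5574 vs cont=25.3420 → 26.5574 [stop]  ⇒ S*(3)=122.0326
t_2: node(2,0) S=78.5127 payoff=70.0773 vs cont=68.1462 → 70.0773 [stop]  node(2,1) S=93.6600 payoff=54.9300 vs cont=52.9989 → 54.9300 [stop]  node(2,2) S=111.7297 payoff=36.8603 vs cont=34.9292 → 36.8603 [stop]  ⇒ S*(2)=111.7297
t_1: node(1,0) S=85.7525 payoff=62.8375 vs cont=60.9064 → 62.8375 [stop]  node(1,1) S=102.2966 payoff=46.2934 vs cont=44.3622 → 46.2934 [stop]  ⇒ S*(1)=102.2966
t_0: node(0,0) S=93.6600 payoff=54.9300 vs cont=52.9989 → 54.9300 [stop]  ⇒ S*(0)=93.6600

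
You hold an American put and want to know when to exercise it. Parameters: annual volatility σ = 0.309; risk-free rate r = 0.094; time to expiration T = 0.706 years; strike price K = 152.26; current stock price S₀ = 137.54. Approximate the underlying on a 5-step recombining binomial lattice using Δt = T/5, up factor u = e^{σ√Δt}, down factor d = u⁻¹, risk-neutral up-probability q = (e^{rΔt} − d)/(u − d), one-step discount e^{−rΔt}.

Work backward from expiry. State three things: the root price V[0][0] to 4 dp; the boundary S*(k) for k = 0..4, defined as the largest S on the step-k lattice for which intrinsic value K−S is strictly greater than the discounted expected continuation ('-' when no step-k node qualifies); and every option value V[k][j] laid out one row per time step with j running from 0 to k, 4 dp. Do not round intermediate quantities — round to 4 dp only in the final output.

Δt=0.14120  u=1.12312  d=0.89038  q=0.52841  discount=0.98681
step 5 (expiry): payoffs max(K−S,0) = 75.2946 55.1757 29.7977 0.0000 0.0000 0.0000
step 4: (k=4,j=0): S=86.4415, (K−S)⁺=65.8185, hold=63.8109 ⇒ V=65.8185 exercise | (k=4,j=1): S=109.0375, (K−S)⁺=43.2225, hold=41.2150 ⇒ V=43.2225 exercise | (k=4,j=2): S=137.5400, (K−S)⁺=14.7200, hold=13.8670 ⇒ V=14.7200 exercise | (k=4,j=3): S=173.4931, (K−S)⁺=0.0000, hold=0.0000 ⇒ V=0.0000 continue | (k=4,j=4): S=218.8445, (K−S)⁺=0.0000, hold=0.0000 ⇒ V=0.0000 continue  boundary S*=137.5400
step 3: (k=3,j=0): S=97.0843, (K−S)⁺=55.1757, hold=53.1681 ⇒ V=55.1757 exercise | (k=3,j=1): S=122.4623, (K−S)⁺=29.7977, hold=27.7901 ⇒ V=29.7977 exercise | (k=3,j=2): S=154.4741, (K−S)⁺=0.0000, hold=6.8502 ⇒ V=6.8502 continue | (k=3,j=3): S=194.8538, (K−S)⁺=0.0000, hold=0.0000 ⇒ V=0.0000 continue  boundary S*=122.4623
step 2: (k=2,j=0): S=109.0375, (K−S)⁺=43.2225, hold=41.2150 ⇒ V=43.2225 exercise | (k=2,j=1): S=137.5400, (K−S)⁺=14.7200, hold=17.4390 ⇒ V=17.4390 continue | (k=2,j=2): S=173.4931, (K−S)⁺=0.0000, hold=3.1879 ⇒ V=3.1879 continue  boundary S*=109.0375
step 1: (k=1,j=0): S=122.4623, (K−S)⁺=29.7977, hold=29.2080 ⇒ V=29.7977 exercise | (k=1,j=1): S=154.4741, (K−S)⁺=0.0000, hold=9.7779 ⇒ V=9.7779 continue  boundary S*=122.4623
step 0: (k=0,j=0): S=137.5400, (K−S)⁺=14.7200, hold=18.9656 ⇒ V=18.9656 continue  boundary S*=-

price = 18.9656
boundary = - 122.4623 109.0375 122.4623 137.5400
tree:
18.9656
29.7977 9.7779
43.2225 17.4390 3.1879
55.1757 29.7977 6.8502 0.0000
65.8185 43.2225 14.7200 0.0000 0.0000
75.2946 55.1757 29.7977 0.0000 0.0000 0.0000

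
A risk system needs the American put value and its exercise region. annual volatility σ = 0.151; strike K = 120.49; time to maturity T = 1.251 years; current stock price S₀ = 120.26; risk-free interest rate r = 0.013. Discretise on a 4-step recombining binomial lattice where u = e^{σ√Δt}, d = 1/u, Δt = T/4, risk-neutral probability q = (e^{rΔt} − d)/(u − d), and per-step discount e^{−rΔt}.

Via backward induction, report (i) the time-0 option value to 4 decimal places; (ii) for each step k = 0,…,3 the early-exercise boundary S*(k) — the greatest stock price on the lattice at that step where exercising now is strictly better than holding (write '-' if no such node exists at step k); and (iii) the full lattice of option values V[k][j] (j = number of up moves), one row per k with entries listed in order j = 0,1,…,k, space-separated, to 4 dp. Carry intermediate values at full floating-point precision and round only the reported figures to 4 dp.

params: Δt=0.31275 u=1.08811 d=0.91902 q=0.50299 e^(-rΔt)=0.99594
t_4 payoffs: 34.7024 18.9183 0.2300 0.0000 0.0000
t_3: node(3,0) S=93.3467 payoff=27.1433 vs cont=26.6545 → 27.1433 [stop]  node(3,1) S=110.5216 payoff=9.9684 vs cont=9.4795 → 9.9684 [stop]  node(3,2) S=130.8565 payoff=0.0000 vs cont=0.1138 → 0.1138 [wait]  node(3,3) S=154.9329 payoff=0.0000 vs cont=0.0000 → 0.0000 [wait]  ⇒ S*(3)=110.5216
t_2: node(2,0) S=101.5717 payoff=18.9183 vs cont=18.4294 → 18.9183 [stop]  node(2,1) S=120.2600 payoff=0.2300 vs cont=4.9913 → 4.9913 [wait]  node(2,2) S=142.3867 payoff=0.0000 vs cont=0.0564 → 0.0564 [wait]  ⇒ S*(2)=101.5717
t_1: node(1,0) S=110.5216 payoff=9.9684 vs cont=11.8647 → 11.8647 [wait]  node(1,1) S=130.8565 payoff=0.0000 vs cont=2.4989 → 2.4989 [wait]  ⇒ S*(1)=-
t_0: node(0,0) S=120.2600 payoff=0.2300 vs cont=7.1247 → 7.1247 [wait]  ⇒ S*(0)=-

price = 7.1247
boundary = - - 101.5717 110.5216
tree:
7.1247
11.8647 2.4989
18.9183 4.9913 0.0564
27.1433 9.9684 0.1138 0.0000
34.7024 18.9183 0.2300 0.0000 0.0000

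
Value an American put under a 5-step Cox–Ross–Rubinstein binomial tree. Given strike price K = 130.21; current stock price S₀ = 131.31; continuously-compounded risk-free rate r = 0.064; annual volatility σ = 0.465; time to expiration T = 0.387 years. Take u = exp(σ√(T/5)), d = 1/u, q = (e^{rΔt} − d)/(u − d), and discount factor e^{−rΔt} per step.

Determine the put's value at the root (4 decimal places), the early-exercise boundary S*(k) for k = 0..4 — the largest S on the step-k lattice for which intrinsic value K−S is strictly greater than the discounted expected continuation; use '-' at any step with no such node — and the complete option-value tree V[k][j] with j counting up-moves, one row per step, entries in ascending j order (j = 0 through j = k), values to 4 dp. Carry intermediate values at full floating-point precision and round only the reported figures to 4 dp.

params: Δt=0.07740 u=1.13811 d=0.87865 q=0.48684 e^(-rΔt)=0.99506
t_5 payoffs: 61.4429 41.1367 14.8343 0.0000 0.0000 0.0000
t_4: node(4,0) S=78.2644 payoff=51.9456 vs cont=51.3022 → 51.9456 [stop]  node(4,1) S=101.3750 payoff=28.8350 vs cont=28.1915 → 28.8350 [stop]  node(4,2) S=131.3100 payoff=0.0000 vs cont=7.5747 → 7.5747 [wait]  node(4,3) S=170.0844 payoff=0.0000 vs cont=0.0000 → 0.0000 [wait]  node(4,4) S=220.3085 payoff=0.0000 vs cont=0.0000 → 0.0000 [wait]  ⇒ S*(4)=101.3750
t_3: node(3,0) S=89.0733 payoff=41.1367 vs cont=40.4933 → 41.1367 [stop]  node(3,1) S=115.3757 payoff=14.8343 vs cont=18.3932 → 18.3932 [wait]  node(3,2) S=149.4449 payoff=0.0000 vs cont=3.8678 → 3.8678 [wait]  node(3,3) S=193.5744 payoff=0.0000 vs cont=0.0000 → 0.0000 [wait]  ⇒ S*(3)=89.0733
t_2: node(2,0) S=101.3750 payoff=28.8350 vs cont=29.9156 → 29.9156 [wait]  node(2,1) S=131.3100 payoff=0.0000 vs cont=11.2657 → 11.2657 [wait]  node(2,2) S=170.0844 payoff=0.0000 vs cont=1.9750 → 1.9750 [wait]  ⇒ S*(2)=-
t_1: node(1,0) S=115.3757 payoff=14.8343 vs cont=20.7331 → 20.7331 [wait]  node(1,1) S=149.4449 payoff=0.0000 vs cont=6.7093 → 6.7093 [wait]  ⇒ S*(1)=-
t_0: node(0,0) S=131.3100 payoff=0.0000 vs cont=13.8370 → 13.8370 [wait]  ⇒ S*(0)=-

price = 13.8370
boundary = - - - 89.0733 101.3750
tree:
13.8370
20.7331 6.7093
29.9156 11.2657 1.9750
41.1367 18.3932 3.8678 0.0000
51.9456 28.8350 7.5747 0.0000 0.0000
61.4429 41.1367 14.8343 0.0000 0.0000 0.0000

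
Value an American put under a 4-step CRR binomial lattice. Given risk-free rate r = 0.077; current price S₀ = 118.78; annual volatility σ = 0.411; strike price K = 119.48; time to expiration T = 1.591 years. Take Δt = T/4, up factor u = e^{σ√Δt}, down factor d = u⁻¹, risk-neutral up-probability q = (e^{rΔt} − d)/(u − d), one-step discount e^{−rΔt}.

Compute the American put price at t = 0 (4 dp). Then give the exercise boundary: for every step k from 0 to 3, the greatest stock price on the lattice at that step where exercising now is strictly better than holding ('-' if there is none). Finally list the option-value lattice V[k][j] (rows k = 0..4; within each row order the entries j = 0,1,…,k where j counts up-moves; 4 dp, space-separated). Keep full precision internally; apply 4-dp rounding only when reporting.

params: Δt=0.39775 u=1.29590 d=0.77166 q=0.49488 e^(-rΔt)=0.96984
t_4 payoffs: 77.3633 48.7508 0.7000 0.0000 0.0000
t_3: node(3,0) S=54.5791 payoff=64.9009 vs cont=61.2970 → 64.9009 [stop]  node(3,1) S=91.6582 payoff=27.8218 vs cont=24.2180 → 27.8218 [stop]  node(3,2) S=153.9273 payoff=0.0000 vs cont=0.3429 → 0.3429 [wait]  node(3,3) S=258.4997 payoff=0.0000 vs cont=0.0000 → 0.0000 [wait]  ⇒ S*(3)=91.6582
t_2: node(2,0) S=70.7292 payoff=48.7508 vs cont=45.1470 → 48.7508 [stop]  node(2,1) S=118.7800 payoff=0.7000 vs cont=13.7940 → 13.7940 [wait]  node(2,2) S=199.4747 payoff=0.0000 vs cont=0.1680 → 0.1680 [wait]  ⇒ S*(2)=70.7292
t_1: node(1,0) S=91.6582 payoff=27.8218 vs cont=30.5026 → 30.5026 [wait]  node(1,1) S=153.9273 payoff=0.0000 vs cont=6.8380 → 6.8380 [wait]  ⇒ S*(1)=-
t_0: node(0,0) S=118.7800 payoff=0.7000 vs cont=18.2246 → 18.2246 [wait]  ⇒ S*(0)=-

price = 18.2246
boundary = - - 70.7292 91.6582
tree:
18.2246
30.5026 6.8380
48.7508 13.7940 0.1680
64.9009 27.8218 0.3429 0.0000
77.3633 48.7508 0.7000 0.0000 0.0000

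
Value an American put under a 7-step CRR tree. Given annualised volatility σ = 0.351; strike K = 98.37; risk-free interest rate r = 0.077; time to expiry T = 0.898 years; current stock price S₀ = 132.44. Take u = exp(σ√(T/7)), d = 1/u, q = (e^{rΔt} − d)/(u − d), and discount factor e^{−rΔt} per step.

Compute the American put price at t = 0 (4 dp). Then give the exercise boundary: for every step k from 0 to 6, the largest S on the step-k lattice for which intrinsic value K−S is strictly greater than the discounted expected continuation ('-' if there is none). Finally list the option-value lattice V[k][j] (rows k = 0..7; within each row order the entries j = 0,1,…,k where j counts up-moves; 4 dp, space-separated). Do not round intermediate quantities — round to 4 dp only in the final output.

params: Δt=0.12829 u=1.13396 d=0.88186 q=0.50799 e^(-rΔt)=0.99017
t_7 payoffs: 43.4374 27.7339 7.5412 0.0000 0.0000 0.0000 0.0000 0.0000
t_6: node(6,0) S=62.2914 payoff=36.0786 vs cont=35.1117 → 36.0786 [stop]  node(6,1) S=80.0987 payoff=18.2713 vs cont=17.3044 → 18.2713 [stop]  node(6,2) S=102.9964 payoff=0.0000 vs cont=3.6739 → 3.6739 [wait]  node(6,3) S=132.4400 payoff=0.0000 vs cont=0.0000 → 0.0000 [wait]  node(6,4) S=170.3006 payoff=0.0000 vs cont=0.0000 → 0.0000 [wait]  node(6,5) S=218.9844 payoff=0.0000 vs cont=0.0000 → 0.0000 [wait]  node(6,6) S=281.5854 payoff=0.0000 vs cont=0.0000 → 0.0000 [wait]  ⇒ S*(6)=80.0987
t_5: node(5,0) S=70.6361 payoff=27.7339 vs cont=26.7670 → 27.7339 [stop]  node(5,1) S=90.8288 payoff=7.5412 vs cont=10.7493 → 10.7493 [wait]  node(5,2) S=116.7940 payoff=0.0000 vs cont=1.7898 → 1.7898 [wait]  node(5,3) S=150.1819 payoff=0.0000 vs cont=0.0000 → 0.0000 [wait]  node(5,4) S=193.1144 payoff=0.0000 vs cont=0.0000 → 0.0000 [wait]  node(5,5) S=248.3199 payoff=0.0000 vs cont=0.0000 → 0.0000 [wait]  ⇒ S*(5)=70.6361
t_4: node(4,0) S=80.0987 payoff=18.2713 vs cont=18.9181 → 18.9181 [wait]  node(4,1) S=102.9964 payoff=0.0000 vs cont=6.1370 → 6.1370 [wait]  node(4,2) S=132.4400 payoff=0.0000 vs cont=0.8720 → 0.8720 [wait]  node(4,3) S=170.3006 payoff=0.0000 vs cont=0.0000 → 0.0000 [wait]  node(4,4) S=218.9844 payoff=0.0000 vs cont=0.0000 → 0.0000 [wait]  ⇒ S*(4)=-
t_3: node(3,0) S=90.8288 payoff=7.5412 vs cont=12.3033 → 12.3033 [wait]  node(3,1) S=116.7940 payoff=0.0000 vs cont=3.4284 → 3.4284 [wait]  node(3,2) S=150.1819 payoff=0.0000 vs cont=0.4248 → 0.4248 [wait]  node(3,3) S=193.1144 payoff=0.0000 vs cont=0.0000 → 0.0000 [wait]  ⇒ S*(3)=-
t_2: node(2,0) S=102.9964 payoff=0.0000 vs cont=7.7183 → 7.7183 [wait]  node(2,1) S=132.4400 payoff=0.0000 vs cont=1.8839 → 1.8839 [wait]  node(2,2) S=170.3006 payoff=0.0000 vs cont=0.2069 → 0.2069 [wait]  ⇒ S*(2)=-
t_1: node(1,0) S=116.7940 payoff=0.0000 vs cont=4.7078 → 4.7078 [wait]  node(1,1) S=150.1819 payoff=0.0000 vs cont=1.0219 → 1.0219 [wait]  ⇒ S*(1)=-
t_0: node(0,0) S=132.4400 payoff=0.0000 vs cont=2.8075 → 2.8075 [wait]  ⇒ S*(0)=-

price = 2.8075
boundary = - - - - - 70.6361 80.0987
tree:
2.8075
4.7078 1.0219
7.7183 1.8839 0.2069
12.3033 3.4284 0.4248 0.0000
18.9181 6.1370 0.8720 0.0000 0.0000
27.7339 10.7493 1.7898 0.0000 0.0000 0.0000
36.0786 18.2713 3.6739 0.0000 0.0000 0.0000 0.0000
43.4374 27.7339 7.5412 0.0000 0.0000 0.0000 0.0000 0.0000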